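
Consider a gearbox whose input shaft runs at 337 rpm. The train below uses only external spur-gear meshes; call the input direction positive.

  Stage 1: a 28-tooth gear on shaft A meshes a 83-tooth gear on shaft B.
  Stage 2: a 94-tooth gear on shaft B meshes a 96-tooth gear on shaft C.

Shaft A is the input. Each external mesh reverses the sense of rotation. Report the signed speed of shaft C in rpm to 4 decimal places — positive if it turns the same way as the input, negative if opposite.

Stage 1 [28T→83T]: ω = 337.0000×28/83 = 113.6867 rpm, dir flips to −; running = −113.6867
Stage 2 [94T→96T]: ω = 113.6867×94/96 = 111.3183 rpm, dir flips to +; running = +111.3183

+111.3183 rpm (same as input, |ω| = 111.3183 rpm)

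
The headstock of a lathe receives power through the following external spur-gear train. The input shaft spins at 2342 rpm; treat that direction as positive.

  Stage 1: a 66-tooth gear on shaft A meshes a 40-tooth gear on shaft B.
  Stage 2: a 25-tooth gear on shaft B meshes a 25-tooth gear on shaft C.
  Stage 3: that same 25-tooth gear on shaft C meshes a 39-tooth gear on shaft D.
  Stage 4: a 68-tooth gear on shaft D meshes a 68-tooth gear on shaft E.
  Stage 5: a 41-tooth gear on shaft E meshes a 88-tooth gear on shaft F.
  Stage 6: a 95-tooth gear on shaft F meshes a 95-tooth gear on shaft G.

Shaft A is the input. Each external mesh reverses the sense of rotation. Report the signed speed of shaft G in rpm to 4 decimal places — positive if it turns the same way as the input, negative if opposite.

Stage 1 [66T→40T]: ω = 2342.0000×66/40 = 3864.3000 rpm, dir flips to −; running = −3864.3000
Stage 2 [25T→25T]: ω = 3864.3000×25/25 = 3864.3000 rpm, dir flips to +; running = +3864.3000
Stage 3 [25T→39T]: ω = 3864.3000×25/39 = 2477.1154 rpm, dir flips to −; running = −2477.1154
Stage 4 [68T→68T]: ω = 2477.1154×68/68 = 2477.1154 rpm, dir flips to +; running = +2477.1154
Stage 5 [41T→88T]: ω = 2477.1154×41/88 = 1154.1106 rpm, dir flips to −; running = −1154.1106
Stage 6 [95T→95T]: ω = 1154.1106×95/95 = 1154.1106 rpm, dir flips to +; running = +1154.1106

+1154.1106 rpm (same as input, |ω| = 1154.1106 rpm)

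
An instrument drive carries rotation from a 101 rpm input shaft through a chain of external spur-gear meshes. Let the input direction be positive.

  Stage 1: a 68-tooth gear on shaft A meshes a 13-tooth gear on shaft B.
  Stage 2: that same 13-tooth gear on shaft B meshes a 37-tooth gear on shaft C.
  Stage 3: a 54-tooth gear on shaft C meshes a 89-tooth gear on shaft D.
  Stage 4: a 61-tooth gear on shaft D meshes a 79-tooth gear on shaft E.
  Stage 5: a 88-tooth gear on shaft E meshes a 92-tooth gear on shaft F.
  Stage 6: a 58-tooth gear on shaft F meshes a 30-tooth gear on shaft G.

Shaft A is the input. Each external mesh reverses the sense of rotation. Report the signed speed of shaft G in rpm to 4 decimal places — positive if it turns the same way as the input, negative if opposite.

+160.8187 rpm (same as input, |ω| = 160.8187 rpm)

Stage 1 [68T→13T]: ω = 101.0000×68/13 = 528.3077 rpm, dir flips to −; running = −528.3077
Stage 2 [13T→37T]: ω = 528.3077×13/37 = 185.6216 rpm, dir flips to +; running = +185.6216
Stage 3 [54T→89T]: ω = 185.6216×54/89 = 112.6244 rpm, dir flips to −; running = −112.6244
Stage 4 [61T→79T]: ω = 112.6244×61/79 = 86.9631 rpm, dir flips to +; running = +86.9631
Stage 5 [88T→92T]: ω = 86.9631×88/92 = 83.1821 rpm, dir flips to −; running = −83.1821
Stage 6 [58T→30T]: ω = 83.1821×58/30 = 160.8187 rpm, dir flips to +; running = +160.8187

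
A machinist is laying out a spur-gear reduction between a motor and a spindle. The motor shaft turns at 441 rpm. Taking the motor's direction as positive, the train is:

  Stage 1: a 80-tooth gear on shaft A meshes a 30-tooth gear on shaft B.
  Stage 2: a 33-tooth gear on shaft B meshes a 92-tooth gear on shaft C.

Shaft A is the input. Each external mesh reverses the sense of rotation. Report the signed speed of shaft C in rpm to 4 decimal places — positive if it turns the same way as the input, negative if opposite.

Stage 1 [80T→30T]: ω = 441.0000×80/30 = 1176.0000 rpm, dir flips to −; running = −1176.0000
Stage 2 [33T→92T]: ω = 1176.0000×33/92 = 421.8261 rpm, dir flips to +; running = +421.8261

+421.8261 rpm (same as input, |ω| = 421.8261 rpm)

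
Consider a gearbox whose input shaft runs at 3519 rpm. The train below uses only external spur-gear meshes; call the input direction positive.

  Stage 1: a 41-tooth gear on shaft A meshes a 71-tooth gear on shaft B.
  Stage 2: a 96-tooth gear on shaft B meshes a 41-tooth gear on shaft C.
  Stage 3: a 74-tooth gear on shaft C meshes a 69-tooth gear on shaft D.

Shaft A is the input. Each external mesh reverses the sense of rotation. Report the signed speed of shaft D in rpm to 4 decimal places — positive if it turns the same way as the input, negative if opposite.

-5102.8732 rpm (opposite to input, |ω| = 5102.8732 rpm)

Stage 1 [41T→71T]: ω = 3519.0000×41/71 = 2032.0986 rpm, dir flips to −; running = −2032.0986
Stage 2 [96T→41T]: ω = 2032.0986×96/41 = 4758.0845 rpm, dir flips to +; running = +4758.0845
Stage 3 [74T→69T]: ω = 4758.0845×74/69 = 5102.8732 rpm, dir flips to −; running = −5102.8732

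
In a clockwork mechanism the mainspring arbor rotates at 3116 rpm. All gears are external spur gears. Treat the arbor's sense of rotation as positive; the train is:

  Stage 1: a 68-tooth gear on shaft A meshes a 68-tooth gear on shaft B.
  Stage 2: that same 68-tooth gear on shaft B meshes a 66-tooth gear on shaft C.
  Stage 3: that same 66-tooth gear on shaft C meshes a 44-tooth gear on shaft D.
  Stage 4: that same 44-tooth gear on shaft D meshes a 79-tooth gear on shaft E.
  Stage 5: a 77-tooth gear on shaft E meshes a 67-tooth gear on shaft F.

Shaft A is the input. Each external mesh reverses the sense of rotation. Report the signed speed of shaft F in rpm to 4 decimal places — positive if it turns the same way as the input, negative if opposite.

Stage 1 [68T→68T]: ω = 3116.0000×68/68 = 3116.0000 rpm, dir flips to −; running = −3116.0000
Stage 2 [68T→66T]: ω = 3116.0000×68/66 = 3210.4242 rpm, dir flips to +; running = +3210.4242
Stage 3 [66T→44T]: ω = 3210.4242×66/44 = 4815.6364 rpm, dir flips to −; running = −4815.6364
Stage 4 [44T→79T]: ω = 4815.6364×44/79 = 2682.1266 rpm, dir flips to +; running = +2682.1266
Stage 5 [77T→67T]: ω = 2682.1266×77/67 = 3082.4440 rpm, dir flips to −; running = −3082.4440

-3082.4440 rpm (opposite to input, |ω| = 3082.4440 rpm)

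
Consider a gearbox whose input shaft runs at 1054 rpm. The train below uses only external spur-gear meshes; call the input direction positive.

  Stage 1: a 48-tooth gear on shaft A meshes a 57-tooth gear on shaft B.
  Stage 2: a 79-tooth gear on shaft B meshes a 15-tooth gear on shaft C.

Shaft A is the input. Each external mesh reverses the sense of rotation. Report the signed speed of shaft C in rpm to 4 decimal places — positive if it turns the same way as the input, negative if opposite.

Stage 1 [48T→57T]: ω = 1054.0000×48/57 = 887.5789 rpm, dir flips to −; running = −887.5789
Stage 2 [79T→15T]: ω = 887.5789×79/15 = 4674.5825 rpm, dir flips to +; running = +4674.5825

+4674.5825 rpm (same as input, |ω| = 4674.5825 rpm)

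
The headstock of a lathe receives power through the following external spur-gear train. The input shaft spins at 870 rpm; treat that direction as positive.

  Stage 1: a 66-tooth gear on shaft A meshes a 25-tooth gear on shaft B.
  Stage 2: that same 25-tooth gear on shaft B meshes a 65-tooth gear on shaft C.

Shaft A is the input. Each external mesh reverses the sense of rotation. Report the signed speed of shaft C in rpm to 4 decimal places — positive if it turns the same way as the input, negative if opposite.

+883.3846 rpm (same as input, |ω| = 883.3846 rpm)

Stage 1 [66T→25T]: ω = 870.0000×66/25 = 2296.8000 rpm, dir flips to −; running = −2296.8000
Stage 2 [25T→65T]: ω = 2296.8000×25/65 = 883.3846 rpm, dir flips to +; running = +883.3846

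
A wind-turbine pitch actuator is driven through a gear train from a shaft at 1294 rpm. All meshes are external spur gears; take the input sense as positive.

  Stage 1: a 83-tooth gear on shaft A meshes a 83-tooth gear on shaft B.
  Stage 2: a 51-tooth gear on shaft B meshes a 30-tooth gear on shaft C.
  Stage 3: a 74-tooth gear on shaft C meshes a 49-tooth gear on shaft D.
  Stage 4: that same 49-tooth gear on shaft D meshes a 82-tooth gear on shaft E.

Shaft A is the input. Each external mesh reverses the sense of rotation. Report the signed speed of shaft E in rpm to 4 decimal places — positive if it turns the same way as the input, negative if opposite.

Stage 1 [83T→83T]: ω = 1294.0000×83/83 = 1294.0000 rpm, dir flips to −; running = −1294.0000
Stage 2 [51T→30T]: ω = 1294.0000×51/30 = 2199.8000 rpm, dir flips to +; running = +2199.8000
Stage 3 [74T→49T]: ω = 2199.8000×74/49 = 3322.1469 rpm, dir flips to −; running = −3322.1469
Stage 4 [49T→82T]: ω = 3322.1469×49/82 = 1985.1854 rpm, dir flips to +; running = +1985.1854

+1985.1854 rpm (same as input, |ω| = 1985.1854 rpm)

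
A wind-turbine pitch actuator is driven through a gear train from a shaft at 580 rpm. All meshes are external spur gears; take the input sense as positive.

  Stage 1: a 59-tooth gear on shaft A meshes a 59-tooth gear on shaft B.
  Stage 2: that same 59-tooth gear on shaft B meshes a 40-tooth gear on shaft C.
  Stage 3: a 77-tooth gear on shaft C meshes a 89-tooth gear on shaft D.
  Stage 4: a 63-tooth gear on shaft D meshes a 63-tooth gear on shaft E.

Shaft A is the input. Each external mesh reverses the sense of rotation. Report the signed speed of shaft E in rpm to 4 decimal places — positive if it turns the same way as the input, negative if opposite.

+740.1517 rpm (same as input, |ω| = 740.1517 rpm)

Stage 1 [59T→59T]: ω = 580.0000×59/59 = 580.0000 rpm, dir flips to −; running = −580.0000
Stage 2 [59T→40T]: ω = 580.0000×59/40 = 855.5000 rpm, dir flips to +; running = +855.5000
Stage 3 [77T→89T]: ω = 855.5000×77/89 = 740.1517 rpm, dir flips to −; running = −740.1517
Stage 4 [63T→63T]: ω = 740.1517×63/63 = 740.1517 rpm, dir flips to +; running = +740.1517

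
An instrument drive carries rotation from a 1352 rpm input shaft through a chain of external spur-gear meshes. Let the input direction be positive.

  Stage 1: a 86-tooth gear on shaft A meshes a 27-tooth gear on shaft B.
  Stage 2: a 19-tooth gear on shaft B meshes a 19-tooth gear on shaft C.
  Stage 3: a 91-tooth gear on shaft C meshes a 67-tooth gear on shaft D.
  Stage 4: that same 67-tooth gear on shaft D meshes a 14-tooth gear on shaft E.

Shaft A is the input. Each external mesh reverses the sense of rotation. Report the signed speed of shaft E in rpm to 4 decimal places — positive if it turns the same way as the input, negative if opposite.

Stage 1 [86T→27T]: ω = 1352.0000×86/27 = 4306.3704 rpm, dir flips to −; running = −4306.3704
Stage 2 [19T→19T]: ω = 4306.3704×19/19 = 4306.3704 rpm, dir flips to +; running = +4306.3704
Stage 3 [91T→67T]: ω = 4306.3704×91/67 = 5848.9508 rpm, dir flips to −; running = −5848.9508
Stage 4 [67T→14T]: ω = 5848.9508×67/14 = 27991.4074 rpm, dir flips to +; running = +27991.4074

+27991.4074 rpm (same as input, |ω| = 27991.4074 rpm)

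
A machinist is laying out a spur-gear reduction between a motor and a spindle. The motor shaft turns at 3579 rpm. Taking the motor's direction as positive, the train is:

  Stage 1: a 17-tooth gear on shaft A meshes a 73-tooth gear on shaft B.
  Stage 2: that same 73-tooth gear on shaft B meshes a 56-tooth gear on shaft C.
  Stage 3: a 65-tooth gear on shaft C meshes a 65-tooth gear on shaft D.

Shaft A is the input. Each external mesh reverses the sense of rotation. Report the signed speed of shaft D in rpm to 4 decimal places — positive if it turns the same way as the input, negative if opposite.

-1086.4821 rpm (opposite to input, |ω| = 1086.4821 rpm)

Stage 1 [17T→73T]: ω = 3579.0000×17/73 = 833.4658 rpm, dir flips to −; running = −833.4658
Stage 2 [73T→56T]: ω = 833.4658×73/56 = 1086.4821 rpm, dir flips to +; running = +1086.4821
Stage 3 [65T→65T]: ω = 1086.4821×65/65 = 1086.4821 rpm, dir flips to −; running = −1086.4821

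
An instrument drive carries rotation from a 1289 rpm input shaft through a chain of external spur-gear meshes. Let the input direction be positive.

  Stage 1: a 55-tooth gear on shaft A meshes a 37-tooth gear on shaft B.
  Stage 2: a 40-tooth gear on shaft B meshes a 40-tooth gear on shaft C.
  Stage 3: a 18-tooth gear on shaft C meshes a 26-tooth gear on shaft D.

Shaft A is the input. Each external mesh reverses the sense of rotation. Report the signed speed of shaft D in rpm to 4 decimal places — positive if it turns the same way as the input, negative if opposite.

-1326.5177 rpm (opposite to input, |ω| = 1326.5177 rpm)

Stage 1 [55T→37T]: ω = 1289.0000×55/37 = 1916.0811 rpm, dir flips to −; running = −1916.0811
Stage 2 [40T→40T]: ω = 1916.0811×40/40 = 1916.0811 rpm, dir flips to +; running = +1916.0811
Stage 3 [18T→26T]: ω = 1916.0811×18/26 = 1326.5177 rpm, dir flips to −; running = −1326.5177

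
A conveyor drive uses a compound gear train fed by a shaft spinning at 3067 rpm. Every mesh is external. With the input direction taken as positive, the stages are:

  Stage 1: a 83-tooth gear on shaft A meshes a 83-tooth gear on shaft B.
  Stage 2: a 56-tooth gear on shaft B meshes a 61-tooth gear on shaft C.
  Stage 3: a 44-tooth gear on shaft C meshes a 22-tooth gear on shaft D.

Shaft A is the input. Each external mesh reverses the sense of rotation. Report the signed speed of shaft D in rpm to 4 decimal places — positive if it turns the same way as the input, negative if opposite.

Stage 1 [83T→83T]: ω = 3067.0000×83/83 = 3067.0000 rpm, dir flips to −; running = −3067.0000
Stage 2 [56T→61T]: ω = 3067.0000×56/61 = 2815.6066 rpm, dir flips to +; running = +2815.6066
Stage 3 [44T→22T]: ω = 2815.6066×44/22 = 5631.2131 rpm, dir flips to −; running = −5631.2131

-5631.2131 rpm (opposite to input, |ω| = 5631.2131 rpm)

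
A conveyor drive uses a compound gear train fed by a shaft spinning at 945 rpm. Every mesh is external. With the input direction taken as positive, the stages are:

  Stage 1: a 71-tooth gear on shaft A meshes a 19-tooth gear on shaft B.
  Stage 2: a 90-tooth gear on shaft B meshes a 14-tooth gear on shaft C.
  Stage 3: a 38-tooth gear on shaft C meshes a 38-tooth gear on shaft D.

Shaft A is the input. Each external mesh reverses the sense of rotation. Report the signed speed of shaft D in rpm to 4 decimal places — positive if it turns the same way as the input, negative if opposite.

-22701.3158 rpm (opposite to input, |ω| = 22701.3158 rpm)

Stage 1 [71T→19T]: ω = 945.0000×71/19 = 3531.3158 rpm, dir flips to −; running = −3531.3158
Stage 2 [90T→14T]: ω = 3531.3158×90/14 = 22701.3158 rpm, dir flips to +; running = +22701.3158
Stage 3 [38T→38T]: ω = 22701.3158×38/38 = 22701.3158 rpm, dir flips to −; running = −22701.3158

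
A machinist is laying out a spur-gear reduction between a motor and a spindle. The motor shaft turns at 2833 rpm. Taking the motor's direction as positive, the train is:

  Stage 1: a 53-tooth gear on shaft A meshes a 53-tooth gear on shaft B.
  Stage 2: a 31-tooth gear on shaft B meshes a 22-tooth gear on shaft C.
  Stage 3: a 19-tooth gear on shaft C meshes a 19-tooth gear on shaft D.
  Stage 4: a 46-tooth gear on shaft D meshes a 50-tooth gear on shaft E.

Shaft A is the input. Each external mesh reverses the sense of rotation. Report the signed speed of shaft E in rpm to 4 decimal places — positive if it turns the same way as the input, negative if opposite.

+3672.5982 rpm (same as input, |ω| = 3672.5982 rpm)

Stage 1 [53T→53T]: ω = 2833.0000×53/53 = 2833.0000 rpm, dir flips to −; running = −2833.0000
Stage 2 [31T→22T]: ω = 2833.0000×31/22 = 3991.9545 rpm, dir flips to +; running = +3991.9545
Stage 3 [19T→19T]: ω = 3991.9545×19/19 = 3991.9545 rpm, dir flips to −; running = −3991.9545
Stage 4 [46T→50T]: ω = 3991.9545×46/50 = 3672.5982 rpm, dir flips to +; running = +3672.5982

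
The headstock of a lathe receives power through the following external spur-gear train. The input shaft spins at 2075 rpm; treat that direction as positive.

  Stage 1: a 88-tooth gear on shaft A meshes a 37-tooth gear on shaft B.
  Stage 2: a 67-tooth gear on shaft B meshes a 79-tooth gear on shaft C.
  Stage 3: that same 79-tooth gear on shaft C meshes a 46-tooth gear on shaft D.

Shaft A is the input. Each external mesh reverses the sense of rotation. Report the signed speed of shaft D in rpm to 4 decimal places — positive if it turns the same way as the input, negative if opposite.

-7188.1316 rpm (opposite to input, |ω| = 7188.1316 rpm)

Stage 1 [88T→37T]: ω = 2075.0000×88/37 = 4935.1351 rpm, dir flips to −; running = −4935.1351
Stage 2 [67T→79T]: ω = 4935.1351×67/79 = 4185.4944 rpm, dir flips to +; running = +4185.4944
Stage 3 [79T→46T]: ω = 4185.4944×79/46 = 7188.1316 rpm, dir flips to −; running = −7188.1316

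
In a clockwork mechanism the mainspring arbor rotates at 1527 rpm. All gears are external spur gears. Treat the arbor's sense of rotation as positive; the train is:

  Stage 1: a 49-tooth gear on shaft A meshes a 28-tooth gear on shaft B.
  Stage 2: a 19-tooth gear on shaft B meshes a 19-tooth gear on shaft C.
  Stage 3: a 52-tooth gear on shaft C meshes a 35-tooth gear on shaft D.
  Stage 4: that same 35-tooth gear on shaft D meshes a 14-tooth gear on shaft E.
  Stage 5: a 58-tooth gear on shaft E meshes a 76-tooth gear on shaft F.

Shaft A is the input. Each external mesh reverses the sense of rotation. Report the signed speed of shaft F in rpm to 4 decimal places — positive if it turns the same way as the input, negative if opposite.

-7574.7237 rpm (opposite to input, |ω| = 7574.7237 rpm)

Stage 1 [49T→28T]: ω = 1527.0000×49/28 = 2672.2500 rpm, dir flips to −; running = −2672.2500
Stage 2 [19T→19T]: ω = 2672.2500×19/19 = 2672.2500 rpm, dir flips to +; running = +2672.2500
Stage 3 [52T→35T]: ω = 2672.2500×52/35 = 3970.2000 rpm, dir flips to −; running = −3970.2000
Stage 4 [35T→14T]: ω = 3970.2000×35/14 = 9925.5000 rpm, dir flips to +; running = +9925.5000
Stage 5 [58T→76T]: ω = 9925.5000×58/76 = 7574.7237 rpm, dir flips to −; running = −7574.7237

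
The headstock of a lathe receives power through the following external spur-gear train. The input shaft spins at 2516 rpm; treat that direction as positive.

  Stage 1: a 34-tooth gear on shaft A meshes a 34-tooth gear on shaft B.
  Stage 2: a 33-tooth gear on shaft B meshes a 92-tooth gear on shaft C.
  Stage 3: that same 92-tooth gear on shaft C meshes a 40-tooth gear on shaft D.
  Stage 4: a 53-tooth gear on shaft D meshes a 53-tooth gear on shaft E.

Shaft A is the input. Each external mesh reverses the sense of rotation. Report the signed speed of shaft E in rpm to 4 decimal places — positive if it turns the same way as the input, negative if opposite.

Stage 1 [34T→34T]: ω = 2516.0000×34/34 = 2516.0000 rpm, dir flips to −; running = −2516.0000
Stage 2 [33T→92T]: ω = 2516.0000×33/92 = 902.4783 rpm, dir flips to +; running = +902.4783
Stage 3 [92T→40T]: ω = 902.4783×92/40 = 2075.7000 rpm, dir flips to −; running = −2075.7000
Stage 4 [53T→53T]: ω = 2075.7000×53/53 = 2075.7000 rpm, dir flips to +; running = +2075.7000

+2075.7000 rpm (same as input, |ω| = 2075.7000 rpm)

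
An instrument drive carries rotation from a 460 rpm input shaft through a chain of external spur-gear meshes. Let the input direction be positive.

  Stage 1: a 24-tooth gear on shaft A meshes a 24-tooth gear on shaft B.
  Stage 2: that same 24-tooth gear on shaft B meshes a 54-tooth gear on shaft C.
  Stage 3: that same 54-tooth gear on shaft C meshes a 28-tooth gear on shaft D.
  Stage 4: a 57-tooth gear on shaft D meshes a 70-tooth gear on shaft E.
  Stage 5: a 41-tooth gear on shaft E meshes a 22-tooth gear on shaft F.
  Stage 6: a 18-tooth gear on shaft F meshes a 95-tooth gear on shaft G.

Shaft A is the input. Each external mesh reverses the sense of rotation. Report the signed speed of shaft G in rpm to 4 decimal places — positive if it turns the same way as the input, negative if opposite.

+113.3699 rpm (same as input, |ω| = 113.3699 rpm)

Stage 1 [24T→24T]: ω = 460.0000×24/24 = 460.0000 rpm, dir flips to −; running = −460.0000
Stage 2 [24T→54T]: ω = 460.0000×24/54 = 204.4444 rpm, dir flips to +; running = +204.4444
Stage 3 [54T→28T]: ω = 204.4444×54/28 = 394.2857 rpm, dir flips to −; running = −394.2857
Stage 4 [57T→70T]: ω = 394.2857×57/70 = 321.0612 rpm, dir flips to +; running = +321.0612
Stage 5 [41T→22T]: ω = 321.0612×41/22 = 598.3414 rpm, dir flips to −; running = −598.3414
Stage 6 [18T→95T]: ω = 598.3414×18/95 = 113.3699 rpm, dir flips to +; running = +113.3699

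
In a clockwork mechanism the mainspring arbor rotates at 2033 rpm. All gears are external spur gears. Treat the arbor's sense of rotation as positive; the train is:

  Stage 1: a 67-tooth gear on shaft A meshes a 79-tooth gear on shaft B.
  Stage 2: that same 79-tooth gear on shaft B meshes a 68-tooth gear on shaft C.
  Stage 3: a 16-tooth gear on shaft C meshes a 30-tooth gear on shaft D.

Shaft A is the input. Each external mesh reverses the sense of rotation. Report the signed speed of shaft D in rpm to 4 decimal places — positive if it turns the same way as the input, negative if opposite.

-1068.3216 rpm (opposite to input, |ω| = 1068.3216 rpm)

Stage 1 [67T→79T]: ω = 2033.0000×67/79 = 1724.1899 rpm, dir flips to −; running = −1724.1899
Stage 2 [79T→68T]: ω = 1724.1899×79/68 = 2003.1029 rpm, dir flips to +; running = +2003.1029
Stage 3 [16T→30T]: ω = 2003.1029×16/30 = 1068.3216 rpm, dir flips to −; running = −1068.3216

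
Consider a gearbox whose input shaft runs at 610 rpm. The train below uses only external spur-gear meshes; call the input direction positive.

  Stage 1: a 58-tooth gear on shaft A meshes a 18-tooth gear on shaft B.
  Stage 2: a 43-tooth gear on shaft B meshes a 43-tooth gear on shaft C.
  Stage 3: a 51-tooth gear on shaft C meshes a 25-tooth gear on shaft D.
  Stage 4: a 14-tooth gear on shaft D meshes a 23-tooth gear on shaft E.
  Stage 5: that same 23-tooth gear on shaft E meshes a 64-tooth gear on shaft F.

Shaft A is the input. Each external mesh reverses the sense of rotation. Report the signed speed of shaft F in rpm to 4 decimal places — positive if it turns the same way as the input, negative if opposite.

Stage 1 [58T→18T]: ω = 610.0000×58/18 = 1965.5556 rpm, dir flips to −; running = −1965.5556
Stage 2 [43T→43T]: ω = 1965.5556×43/43 = 1965.5556 rpm, dir flips to +; running = +1965.5556
Stage 3 [51T→25T]: ω = 1965.5556×51/25 = 4009.7333 rpm, dir flips to −; running = −4009.7333
Stage 4 [14T→23T]: ω = 4009.7333×14/23 = 2440.7072 rpm, dir flips to +; running = +2440.7072
Stage 5 [23T→64T]: ω = 2440.7072×23/64 = 877.1292 rpm, dir flips to −; running = −877.1292

-877.1292 rpm (opposite to input, |ω| = 877.1292 rpm)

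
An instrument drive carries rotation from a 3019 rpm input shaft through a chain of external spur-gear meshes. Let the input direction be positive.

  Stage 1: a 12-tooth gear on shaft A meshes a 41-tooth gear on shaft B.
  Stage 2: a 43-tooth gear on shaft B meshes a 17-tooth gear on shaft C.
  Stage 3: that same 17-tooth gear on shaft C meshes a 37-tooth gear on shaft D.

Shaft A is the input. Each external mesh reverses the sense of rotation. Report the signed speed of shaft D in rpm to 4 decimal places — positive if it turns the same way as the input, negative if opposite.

Stage 1 [12T→41T]: ω = 3019.0000×12/41 = 883.6098 rpm, dir flips to −; running = −883.6098
Stage 2 [43T→17T]: ω = 883.6098×43/17 = 2235.0129 rpm, dir flips to +; running = +2235.0129
Stage 3 [17T→37T]: ω = 2235.0129×17/37 = 1026.8978 rpm, dir flips to −; running = −1026.8978

-1026.8978 rpm (opposite to input, |ω| = 1026.8978 rpm)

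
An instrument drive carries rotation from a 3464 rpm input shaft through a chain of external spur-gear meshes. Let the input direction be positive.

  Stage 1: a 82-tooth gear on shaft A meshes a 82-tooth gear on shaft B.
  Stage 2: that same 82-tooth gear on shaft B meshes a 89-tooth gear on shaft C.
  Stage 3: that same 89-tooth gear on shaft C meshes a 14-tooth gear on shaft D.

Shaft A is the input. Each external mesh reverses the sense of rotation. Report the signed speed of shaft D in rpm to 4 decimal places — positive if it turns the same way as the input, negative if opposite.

-20289.1429 rpm (opposite to input, |ω| = 20289.1429 rpm)

Stage 1 [82T→82T]: ω = 3464.0000×82/82 = 3464.0000 rpm, dir flips to −; running = −3464.0000
Stage 2 [82T→89T]: ω = 3464.0000×82/89 = 3191.5506 rpm, dir flips to +; running = +3191.5506
Stage 3 [89T→14T]: ω = 3191.5506×89/14 = 20289.1429 rpm, dir flips to −; running = −20289.1429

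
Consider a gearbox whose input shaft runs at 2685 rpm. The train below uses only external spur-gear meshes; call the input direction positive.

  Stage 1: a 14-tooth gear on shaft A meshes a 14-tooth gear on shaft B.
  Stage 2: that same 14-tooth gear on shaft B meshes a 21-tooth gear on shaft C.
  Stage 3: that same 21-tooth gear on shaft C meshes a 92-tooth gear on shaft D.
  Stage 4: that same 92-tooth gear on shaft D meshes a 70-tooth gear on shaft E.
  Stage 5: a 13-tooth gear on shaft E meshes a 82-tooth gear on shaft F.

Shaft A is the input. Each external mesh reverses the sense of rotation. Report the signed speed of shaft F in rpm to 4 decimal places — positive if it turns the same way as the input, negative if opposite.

-85.1341 rpm (opposite to input, |ω| = 85.1341 rpm)

Stage 1 [14T→14T]: ω = 2685.0000×14/14 = 2685.0000 rpm, dir flips to −; running = −2685.0000
Stage 2 [14T→21T]: ω = 2685.0000×14/21 = 1790.0000 rpm, dir flips to +; running = +1790.0000
Stage 3 [21T→92T]: ω = 1790.0000×21/92 = 408.5870 rpm, dir flips to −; running = −408.5870
Stage 4 [92T→70T]: ω = 408.5870×92/70 = 537.0000 rpm, dir flips to +; running = +537.0000
Stage 5 [13T→82T]: ω = 537.0000×13/82 = 85.1341 rpm, dir flips to −; running = −85.1341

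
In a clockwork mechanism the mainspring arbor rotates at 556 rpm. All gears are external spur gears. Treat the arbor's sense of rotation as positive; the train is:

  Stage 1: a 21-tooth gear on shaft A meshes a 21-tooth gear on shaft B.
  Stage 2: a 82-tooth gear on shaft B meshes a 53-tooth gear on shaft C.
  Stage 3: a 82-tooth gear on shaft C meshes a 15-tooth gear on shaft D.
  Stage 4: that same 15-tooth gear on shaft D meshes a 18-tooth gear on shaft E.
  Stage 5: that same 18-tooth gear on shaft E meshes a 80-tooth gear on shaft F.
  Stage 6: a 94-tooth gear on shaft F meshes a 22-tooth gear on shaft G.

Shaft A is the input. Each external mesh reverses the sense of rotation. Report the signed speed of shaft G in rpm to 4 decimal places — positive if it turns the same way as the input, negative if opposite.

+3767.4007 rpm (same as input, |ω| = 3767.4007 rpm)

Stage 1 [21T→21T]: ω = 556.0000×21/21 = 556.0000 rpm, dir flips to −; running = −556.0000
Stage 2 [82T→53T]: ω = 556.0000×82/53 = 860.2264 rpm, dir flips to +; running = +860.2264
Stage 3 [82T→15T]: ω = 860.2264×82/15 = 4702.5711 rpm, dir flips to −; running = −4702.5711
Stage 4 [15T→18T]: ω = 4702.5711×15/18 = 3918.8092 rpm, dir flips to +; running = +3918.8092
Stage 5 [18T→80T]: ω = 3918.8092×18/80 = 881.7321 rpm, dir flips to −; running = −881.7321
Stage 6 [94T→22T]: ω = 881.7321×94/22 = 3767.4007 rpm, dir flips to +; running = +3767.4007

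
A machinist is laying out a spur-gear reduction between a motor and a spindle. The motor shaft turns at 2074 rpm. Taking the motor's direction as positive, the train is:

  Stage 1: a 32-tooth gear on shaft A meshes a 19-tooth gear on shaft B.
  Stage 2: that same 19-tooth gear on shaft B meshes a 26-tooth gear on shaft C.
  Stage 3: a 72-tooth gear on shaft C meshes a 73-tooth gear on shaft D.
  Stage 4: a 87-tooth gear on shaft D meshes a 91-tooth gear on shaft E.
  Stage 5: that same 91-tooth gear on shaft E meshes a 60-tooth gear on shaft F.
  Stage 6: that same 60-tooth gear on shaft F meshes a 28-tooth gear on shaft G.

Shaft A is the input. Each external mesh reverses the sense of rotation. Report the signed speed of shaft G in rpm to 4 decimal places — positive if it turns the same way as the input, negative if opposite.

Stage 1 [32T→19T]: ω = 2074.0000×32/19 = 3493.0526 rpm, dir flips to −; running = −3493.0526
Stage 2 [19T→26T]: ω = 3493.0526×19/26 = 2552.6154 rpm, dir flips to +; running = +2552.6154
Stage 3 [72T→73T]: ω = 2552.6154×72/73 = 2517.6481 rpm, dir flips to −; running = −2517.6481
Stage 4 [87T→91T]: ω = 2517.6481×87/91 = 2406.9822 rpm, dir flips to +; running = +2406.9822
Stage 5 [91T→60T]: ω = 2406.9822×91/60 = 3650.5897 rpm, dir flips to −; running = −3650.5897
Stage 6 [60T→28T]: ω = 3650.5897×60/28 = 7822.6922 rpm, dir flips to +; running = +7822.6922

+7822.6922 rpm (same as input, |ω| = 7822.6922 rpm)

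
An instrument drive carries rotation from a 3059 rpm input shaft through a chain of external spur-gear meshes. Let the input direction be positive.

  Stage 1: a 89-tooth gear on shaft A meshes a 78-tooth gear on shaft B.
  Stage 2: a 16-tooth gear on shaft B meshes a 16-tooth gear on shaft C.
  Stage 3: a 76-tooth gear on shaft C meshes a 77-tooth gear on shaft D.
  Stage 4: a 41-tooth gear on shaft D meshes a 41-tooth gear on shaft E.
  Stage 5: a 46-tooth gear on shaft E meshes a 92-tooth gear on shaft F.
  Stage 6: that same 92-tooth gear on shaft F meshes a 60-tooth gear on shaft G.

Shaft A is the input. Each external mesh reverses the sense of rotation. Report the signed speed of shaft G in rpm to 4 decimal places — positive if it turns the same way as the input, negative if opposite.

Stage 1 [89T→78T]: ω = 3059.0000×89/78 = 3490.3974 rpm, dir flips to −; running = −3490.3974
Stage 2 [16T→16T]: ω = 3490.3974×16/16 = 3490.3974 rpm, dir flips to +; running = +3490.3974
Stage 3 [76T→77T]: ω = 3490.3974×76/77 = 3445.0676 rpm, dir flips to −; running = −3445.0676
Stage 4 [41T→41T]: ω = 3445.0676×41/41 = 3445.0676 rpm, dir flips to +; running = +3445.0676
Stage 5 [46T→92T]: ω = 3445.0676×46/92 = 1722.5338 rpm, dir flips to −; running = −1722.5338
Stage 6 [92T→60T]: ω = 1722.5338×92/60 = 2641.2185 rpm, dir flips to +; running = +2641.2185

+2641.2185 rpm (same as input, |ω| = 2641.2185 rpm)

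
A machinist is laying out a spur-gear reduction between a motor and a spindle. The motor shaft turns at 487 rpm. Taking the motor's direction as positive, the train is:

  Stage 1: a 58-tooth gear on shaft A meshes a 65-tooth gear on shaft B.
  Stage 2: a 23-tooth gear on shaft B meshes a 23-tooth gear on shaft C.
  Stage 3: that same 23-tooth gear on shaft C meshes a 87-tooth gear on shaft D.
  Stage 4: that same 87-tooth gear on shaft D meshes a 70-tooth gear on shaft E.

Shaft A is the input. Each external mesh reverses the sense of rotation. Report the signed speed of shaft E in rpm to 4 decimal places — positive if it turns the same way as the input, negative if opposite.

+142.7820 rpm (same as input, |ω| = 142.7820 rpm)

Stage 1 [58T→65T]: ω = 487.0000×58/65 = 434.5538 rpm, dir flips to −; running = −434.5538
Stage 2 [23T→23T]: ω = 434.5538×23/23 = 434.5538 rpm, dir flips to +; running = +434.5538
Stage 3 [23T→87T]: ω = 434.5538×23/87 = 114.8821 rpm, dir flips to −; running = −114.8821
Stage 4 [87T→70T]: ω = 114.8821×87/70 = 142.7820 rpm, dir flips to +; running = +142.7820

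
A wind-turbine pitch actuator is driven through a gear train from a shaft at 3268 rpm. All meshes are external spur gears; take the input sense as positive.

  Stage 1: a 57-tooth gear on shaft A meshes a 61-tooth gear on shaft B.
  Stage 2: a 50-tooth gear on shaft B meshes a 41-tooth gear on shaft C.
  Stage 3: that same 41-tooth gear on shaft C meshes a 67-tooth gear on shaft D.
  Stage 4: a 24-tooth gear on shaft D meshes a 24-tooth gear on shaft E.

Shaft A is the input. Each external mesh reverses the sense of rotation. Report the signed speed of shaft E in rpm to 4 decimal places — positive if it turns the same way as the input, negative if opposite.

Stage 1 [57T→61T]: ω = 3268.0000×57/61 = 3053.7049 rpm, dir flips to −; running = −3053.7049
Stage 2 [50T→41T]: ω = 3053.7049×50/41 = 3724.0304 rpm, dir flips to +; running = +3724.0304
Stage 3 [41T→67T]: ω = 3724.0304×41/67 = 2278.8843 rpm, dir flips to −; running = −2278.8843
Stage 4 [24T→24T]: ω = 2278.8843×24/24 = 2278.8843 rpm, dir flips to +; running = +2278.8843

+2278.8843 rpm (same as input, |ω| = 2278.8843 rpm)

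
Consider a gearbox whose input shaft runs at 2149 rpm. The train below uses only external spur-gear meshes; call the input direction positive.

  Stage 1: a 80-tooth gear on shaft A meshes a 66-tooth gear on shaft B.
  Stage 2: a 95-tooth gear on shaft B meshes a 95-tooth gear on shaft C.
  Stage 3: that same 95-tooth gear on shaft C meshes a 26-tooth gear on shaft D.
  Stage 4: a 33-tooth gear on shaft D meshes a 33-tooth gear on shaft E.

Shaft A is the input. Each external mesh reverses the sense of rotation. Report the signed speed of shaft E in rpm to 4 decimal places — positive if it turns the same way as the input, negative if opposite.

Stage 1 [80T→66T]: ω = 2149.0000×80/66 = 2604.8485 rpm, dir flips to −; running = −2604.8485
Stage 2 [95T→95T]: ω = 2604.8485×95/95 = 2604.8485 rpm, dir flips to +; running = +2604.8485
Stage 3 [95T→26T]: ω = 2604.8485×95/26 = 9517.7156 rpm, dir flips to −; running = −9517.7156
Stage 4 [33T→33T]: ω = 9517.7156×33/33 = 9517.7156 rpm, dir flips to +; running = +9517.7156

+9517.7156 rpm (same as input, |ω| = 9517.7156 rpm)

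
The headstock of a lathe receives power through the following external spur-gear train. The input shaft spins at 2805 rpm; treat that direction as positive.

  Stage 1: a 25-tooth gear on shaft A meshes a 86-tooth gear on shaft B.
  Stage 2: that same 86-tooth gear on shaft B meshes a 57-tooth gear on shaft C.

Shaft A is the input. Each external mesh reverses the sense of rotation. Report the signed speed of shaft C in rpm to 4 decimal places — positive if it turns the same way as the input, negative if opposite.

+1230.2632 rpm (same as input, |ω| = 1230.2632 rpm)

Stage 1 [25T→86T]: ω = 2805.0000×25/86 = 815.4070 rpm, dir flips to −; running = −815.4070
Stage 2 [86T→57T]: ω = 815.4070×86/57 = 1230.2632 rpm, dir flips to +; running = +1230.2632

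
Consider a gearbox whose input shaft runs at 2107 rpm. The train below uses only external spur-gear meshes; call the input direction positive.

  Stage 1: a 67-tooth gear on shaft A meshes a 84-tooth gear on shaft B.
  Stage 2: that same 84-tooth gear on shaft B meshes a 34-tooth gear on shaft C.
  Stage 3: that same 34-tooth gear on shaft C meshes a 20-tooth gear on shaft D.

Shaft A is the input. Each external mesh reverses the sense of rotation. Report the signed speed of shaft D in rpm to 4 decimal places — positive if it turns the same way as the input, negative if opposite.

-7058.4500 rpm (opposite to input, |ω| = 7058.4500 rpm)

Stage 1 [67T→84T]: ω = 2107.0000×67/84 = 1680.5833 rpm, dir flips to −; running = −1680.5833
Stage 2 [84T→34T]: ω = 1680.5833×84/34 = 4152.0294 rpm, dir flips to +; running = +4152.0294
Stage 3 [34T→20T]: ω = 4152.0294×34/20 = 7058.4500 rpm, dir flips to −; running = −7058.4500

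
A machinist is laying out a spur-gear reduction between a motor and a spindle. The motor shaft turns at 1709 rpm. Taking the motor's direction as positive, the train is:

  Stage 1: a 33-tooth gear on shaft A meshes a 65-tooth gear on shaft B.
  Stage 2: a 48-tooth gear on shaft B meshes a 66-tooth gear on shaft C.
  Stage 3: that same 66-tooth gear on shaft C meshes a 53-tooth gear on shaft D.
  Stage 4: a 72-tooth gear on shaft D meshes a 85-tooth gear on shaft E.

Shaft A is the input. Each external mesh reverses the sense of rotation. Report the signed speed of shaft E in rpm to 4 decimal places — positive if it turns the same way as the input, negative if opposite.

+665.6127 rpm (same as input, |ω| = 665.6127 rpm)

Stage 1 [33T→65T]: ω = 1709.0000×33/65 = 867.6462 rpm, dir flips to −; running = −867.6462
Stage 2 [48T→66T]: ω = 867.6462×48/66 = 631.0154 rpm, dir flips to +; running = +631.0154
Stage 3 [66T→53T]: ω = 631.0154×66/53 = 785.7927 rpm, dir flips to −; running = −785.7927
Stage 4 [72T→85T]: ω = 785.7927×72/85 = 665.6127 rpm, dir flips to +; running = +665.6127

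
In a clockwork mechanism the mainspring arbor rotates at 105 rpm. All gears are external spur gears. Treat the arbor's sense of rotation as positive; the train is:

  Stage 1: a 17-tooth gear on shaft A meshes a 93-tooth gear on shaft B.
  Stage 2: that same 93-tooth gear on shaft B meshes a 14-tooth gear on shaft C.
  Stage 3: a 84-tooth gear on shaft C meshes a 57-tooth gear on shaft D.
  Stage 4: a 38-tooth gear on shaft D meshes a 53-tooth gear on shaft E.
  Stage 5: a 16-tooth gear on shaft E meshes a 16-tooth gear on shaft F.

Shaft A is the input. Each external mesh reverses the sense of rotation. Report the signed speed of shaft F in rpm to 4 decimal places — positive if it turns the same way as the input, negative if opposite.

-134.7170 rpm (opposite to input, |ω| = 134.7170 rpm)

Stage 1 [17T→93T]: ω = 105.0000×17/93 = 19.1935 rpm, dir flips to −; running = −19.1935
Stage 2 [93T→14T]: ω = 19.1935×93/14 = 127.5000 rpm, dir flips to +; running = +127.5000
Stage 3 [84T→57T]: ω = 127.5000×84/57 = 187.8947 rpm, dir flips to −; running = −187.8947
Stage 4 [38T→53T]: ω = 187.8947×38/53 = 134.7170 rpm, dir flips to +; running = +134.7170
Stage 5 [16T→16T]: ω = 134.7170×16/16 = 134.7170 rpm, dir flips to −; running = −134.7170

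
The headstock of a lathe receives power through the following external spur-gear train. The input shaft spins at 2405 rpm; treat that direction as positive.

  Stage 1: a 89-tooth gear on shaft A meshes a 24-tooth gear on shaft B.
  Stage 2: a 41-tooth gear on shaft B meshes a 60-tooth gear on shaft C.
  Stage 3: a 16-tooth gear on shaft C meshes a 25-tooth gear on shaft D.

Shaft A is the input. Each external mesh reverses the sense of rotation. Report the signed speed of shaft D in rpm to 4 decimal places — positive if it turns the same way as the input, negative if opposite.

-3900.3756 rpm (opposite to input, |ω| = 3900.3756 rpm)

Stage 1 [89T→24T]: ω = 2405.0000×89/24 = 8918.5417 rpm, dir flips to −; running = −8918.5417
Stage 2 [41T→60T]: ω = 8918.5417×41/60 = 6094.3368 rpm, dir flips to +; running = +6094.3368
Stage 3 [16T→25T]: ω = 6094.3368×16/25 = 3900.3756 rpm, dir flips to −; running = −3900.3756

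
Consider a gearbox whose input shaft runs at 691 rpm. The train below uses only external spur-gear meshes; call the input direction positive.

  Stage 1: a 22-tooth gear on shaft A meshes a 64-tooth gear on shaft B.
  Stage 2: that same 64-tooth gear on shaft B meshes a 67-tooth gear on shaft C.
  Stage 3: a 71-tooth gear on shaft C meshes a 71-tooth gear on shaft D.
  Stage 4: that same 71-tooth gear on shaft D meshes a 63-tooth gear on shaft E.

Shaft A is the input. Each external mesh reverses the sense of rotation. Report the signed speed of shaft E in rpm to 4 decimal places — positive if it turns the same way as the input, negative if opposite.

+255.7077 rpm (same as input, |ω| = 255.7077 rpm)

Stage 1 [22T→64T]: ω = 691.0000×22/64 = 237.5312 rpm, dir flips to −; running = −237.5312
Stage 2 [64T→67T]: ω = 237.5312×64/67 = 226.8955 rpm, dir flips to +; running = +226.8955
Stage 3 [71T→71T]: ω = 226.8955×71/71 = 226.8955 rpm, dir flips to −; running = −226.8955
Stage 4 [71T→63T]: ω = 226.8955×71/63 = 255.7077 rpm, dir flips to +; running = +255.7077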